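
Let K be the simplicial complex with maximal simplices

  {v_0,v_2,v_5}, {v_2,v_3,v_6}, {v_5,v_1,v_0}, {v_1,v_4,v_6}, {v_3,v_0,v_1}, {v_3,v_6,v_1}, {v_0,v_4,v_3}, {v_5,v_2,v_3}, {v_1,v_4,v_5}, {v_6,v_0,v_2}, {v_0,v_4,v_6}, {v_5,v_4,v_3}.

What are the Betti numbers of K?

b_0 = 1, b_1 = 0, b_2 = 0.

Fix the vertex order v_0 < v_1 < v_2 < v_3 < v_4 < v_5 < v_6 and write every simplex with vertices in increasing order. Then dim K = 2 and the simplices of K are:

  0-simplices (7): [v_0], [v_1], [v_2], [v_3], [v_4], [v_5], [v_6]
  1-simplices (18): (18 of them)
  2-simplices (12): (12 of them)

so the chain groups are C_0 ≅ Z^7, C_1 ≅ Z^18, C_2 ≅ Z^12.

The boundary map ∂_1: C_1 → C_0 maps an edge to its endpoints' difference, ∂[p,q] = q − p.
The resulting 7×18 matrix has rank 6, and its Smith normal form has invariant factors (1,1,1,1,1,1).

The boundary map ∂_2: C_2 → C_1 acts by ∂[p,q,r] = [q,r] − [p,r] + [p,q]. For instance
  ∂[v_1,v_4,v_5] = [v_4,v_5] − [v_1,v_5] + [v_1,v_4],
  ∂[v_0,v_4,v_6] = [v_4,v_6] − [v_0,v_6] + [v_0,v_4].
The resulting 18×12 matrix has rank 12, and its Smith normal form has invariant factors (1,1,1,1,1,1,1,1,1,1,1,2).

Reading off H_k = ker ∂_k / im ∂_{k+1}:

  H_0: rank C_0 − rank ∂_1 = 7 − 6 = 1, and the invariant factors of ∂_1 are all 1, so H_0 ≅ Z.
  H_1: rank ker ∂_1 − rank ∂_2 = (18 − 6) − 12 = 0, and ∂_2 has invariant factor 2 > 1, so H_1 ≅ Z/2Z.
  H_2: rank ker ∂_2 − rank ∂_3 = (12 − 12) − 0 = 0, and there is no ∂_3, so H_2 ≅ 0.

Hence the Betti numbers are b_0 = 1, b_1 = 0, b_2 = 0.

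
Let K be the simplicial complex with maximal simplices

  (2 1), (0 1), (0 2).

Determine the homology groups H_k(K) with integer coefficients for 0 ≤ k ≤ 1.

Order the vertices as 0 < 1 < 2. Listing each simplex with vertices in this order, K has dimension 1 with simplices:

  0-simplices (3): [0], [1], [2]
  1-simplices (3): [0,1], [0,2], [1,2]

Hence C_0 ≅ Z^3, C_1 ≅ Z^3.

The boundary map ∂_1: C_1 → C_0 is given by ∂[p,q] = [q] − [p].
The resulting 3×3 matrix has rank 2, and its Smith normal form has invariant factors (1,1).

Computing H_k = (kernel of ∂_k) / (image of ∂_{k+1}):

  H_0: rank C_0 − rank ∂_1 = 3 − 2 = 1, and the invariant factors of ∂_1 are all 1, so H_0 = Z.
  H_1: rank ker ∂_1 − rank ∂_2 = (3 − 2) − 0 = 1, and there is no ∂_2, so H_1 = Z.

As a check, the Euler characteristic is 3 − 3 = 0, which agrees with 1 − 1 = 0.
(K is a triangulation of the circle S^1.)

H_0 ≅ Z,  H_1 ≅ Z.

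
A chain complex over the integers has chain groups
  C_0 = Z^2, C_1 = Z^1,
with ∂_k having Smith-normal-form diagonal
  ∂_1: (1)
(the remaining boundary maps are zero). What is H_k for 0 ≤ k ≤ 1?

H_0 = Z,  H_1 = 0.

H_0: b_0 = 2 − 0 − 1 = 1; torsion from ∂_1 factors > 1: none. So H_0 = Z.
H_1: b_1 = 1 − 1 − 0 = 0; torsion from ∂_2 factors > 1: none. So H_1 = 0.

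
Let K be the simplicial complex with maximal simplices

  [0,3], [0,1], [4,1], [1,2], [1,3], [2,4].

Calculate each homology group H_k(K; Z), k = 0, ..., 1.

H_0 = Z,  H_1 = Z^2.

Fix the vertex order 0 < 1 < 2 < 3 < 4 and write every simplex with vertices in increasing order. Then dim K = 1 and the simplices of K are:

  0-simplices (5): [0], [1], [2], [3], [4]
  1-simplices (6): [0,1], [0,3], [1,2], [1,3], [1,4], [2,4]

Hence C_0 ≅ Z^5, C_1 ≅ Z^6.

Boundary ∂_1: C_1 → C_0 sends each edge [p,q] (with p < q) to q − p. For instance
  ∂[0,3] = [3] − [0].
The resulting 5×6 matrix has rank 4, and its Smith normal form has invariant factors (1,1,1,1).

Computing H_k = (kernel of ∂_k) / (image of ∂_{k+1}):

  H_0: rank C_0 − rank ∂_1 = 5 − 4 = 1, and the invariant factors of ∂_1 are all 1, so H_0 = Z.
  H_1: rank ker ∂_1 − rank ∂_2 = (6 − 4) − 0 = 2, and there is no ∂_2, so H_1 = Z^2.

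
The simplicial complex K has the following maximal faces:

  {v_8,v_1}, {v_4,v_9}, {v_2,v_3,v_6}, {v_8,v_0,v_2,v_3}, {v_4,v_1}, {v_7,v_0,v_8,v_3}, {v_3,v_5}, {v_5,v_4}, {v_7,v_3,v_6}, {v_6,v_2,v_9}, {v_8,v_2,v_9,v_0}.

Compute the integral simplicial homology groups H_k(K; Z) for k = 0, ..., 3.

Take the total order v_0 < v_1 < v_2 < v_3 < v_4 < v_5 < v_6 < v_7 < v_8 < v_9 on the vertex set. Then K (dimension 3) consists of the simplices:

  0-simplices (10): [v_0], [v_1], [v_2], [v_3], [v_4], [v_5], [v_6], [v_7], [v_8], [v_9]
  1-simplices (21): (21 of them)
  2-simplices (13): (13 of them)
  3-simplices (3): [v_0,v_2,v_3,v_8], [v_0,v_2,v_8,v_9], [v_0,v_3,v_7,v_8]

Hence C_0 ≅ Z^10, C_1 ≅ Z^21, C_2 ≅ Z^13, C_3 ≅ Z^3.

∂_1: C_1 → C_0 is given by ∂[p,q] = [q] − [p]. For instance
  ∂[v_2,v_3] = [v_3] − [v_2].
The resulting 10×21 matrix has rank 9, and its Smith normal form has invariant factors (1,1,1,1,1,1,1,1,1).

The boundary map ∂_2: C_2 → C_1 acts by ∂[p,q,r] = [q,r] − [p,r] + [p,q]. For instance
  ∂[v_0,v_2,v_8] = [v_2,v_8] − [v_0,v_8] + [v_0,v_2],
  ∂[v_2,v_6,v_9] = [v_6,v_9] − [v_2,v_9] + [v_2,v_6].
The 21×13 boundary matrix has rank 10 and Smith normal form diag(1,1,1,1,1,1,1,1,1,1).

The boundary map ∂_3: C_3 → C_2 sends each 3-simplex σ to the alternating sum Σ_i (−1)^i (σ with its i-th vertex removed). For instance
  ∂[v_0,v_2,v_8,v_9] = [v_2,v_8,v_9] − [v_0,v_8,v_9] + [v_0,v_2,v_9] − [v_0,v_2,v_8],
  ∂[v_0,v_3,v_7,v_8] = [v_3,v_7,v_8] − [v_0,v_7,v_8] + [v_0,v_3,v_8] − [v_0,v_3,v_7].
As a 13×3 matrix over Z this has rank 3, with invariant factors (1,1,1).

Now H_k = ker ∂_k / im ∂_{k+1}, so:

  H_0: rank C_0 − rank ∂_1 = 10 − 9 = 1, and the invariant factors of ∂_1 are all 1, so H_0 ≅ Z.
  H_1: rank ker ∂_1 − rank ∂_2 = (21 − 9) − 10 = 2, and the invariant factors of ∂_2 are all 1, so H_1 ≅ Z^2.
  H_2: rank ker ∂_2 − rank ∂_3 = (13 − 10) − 3 = 0, and the invariant factors of ∂_3 are all 1, so H_2 ≅ 0.
  H_3: rank ker ∂_3 − rank ∂_4 = (3 − 3) − 0 = 0, and there is no ∂_4, so H_3 ≅ 0.

As a check, the Euler characteristic is 10 − 21 + 13 − 3 = -1, which agrees with 1 − 2 + 0 − 0 = -1.

H_0 = Z,  H_1 = Z^2,  H_2 = 0,  H_3 = 0.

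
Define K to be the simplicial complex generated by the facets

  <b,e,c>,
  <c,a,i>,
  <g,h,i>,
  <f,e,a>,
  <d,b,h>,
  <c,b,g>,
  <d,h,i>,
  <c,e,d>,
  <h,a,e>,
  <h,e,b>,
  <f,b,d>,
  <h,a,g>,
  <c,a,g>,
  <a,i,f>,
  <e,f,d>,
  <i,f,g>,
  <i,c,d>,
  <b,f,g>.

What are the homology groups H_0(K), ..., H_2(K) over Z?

H_0 ≅ Z,  H_1 ≅ Z × Z/2,  H_2 = 0.

Fix the vertex order a < b < c < d < e < f < g < h < i and write every simplex with vertices in increasing order. Then dim K = 2 and the simplices of K are:

  0-simplices (9): a, b, c, d, e, f, g, h, i
  1-simplices (27): ac, ae, af, ag, ah, ai, bc, bd, be, bf, bg, bh, cd, ce, cg, ci, de, df, dh, di, ef, eh, fg, fi, gh, gi, hi
  2-simplices (18): acg, aci, aef, aeh, afi, agh, bce, bcg, bdf, bdh, beh, bfg, cde, cdi, def, dhi, fgi, ghi

Hence C_0 ≅ Z^9, C_1 ≅ Z^27, C_2 ≅ Z^18.

Boundary ∂_1: C_1 → C_0 maps an edge to its endpoints' difference, ∂[p,q] = q − p.
This gives a 9×27 integer matrix of rank 8; reducing to Smith normal form yields diagonal entries (1,1,1,1,1,1,1,1).

∂_2: C_2 → C_1 acts by ∂[p,q,r] = [q,r] − [p,r] + [p,q]. For instance
  ∂bce = ce − be + bc,
  ∂fgi = gi − fi + fg.
The resulting 27×18 matrix has rank 18, and its Smith normal form has invariant factors (1,1,1,1,1,1,1,1,1,1,1,1,1,1,1,1,1,2).

From H_k ≅ ker(∂_k) / im(∂_{k+1}) we obtain:

  H_0: rank C_0 − rank ∂_1 = 9 − 8 = 1, and the invariant factors of ∂_1 are all 1, so H_0 ≅ Z.
  H_1: rank ker ∂_1 − rank ∂_2 = (27 − 8) − 18 = 1, and ∂_2 has invariant factor 2 > 1, so H_1 ≅ Z × Z/2.
  H_2: rank ker ∂_2 − rank ∂_3 = (18 − 18) − 0 = 0, and there is no ∂_3, so H_2 ≅ 0.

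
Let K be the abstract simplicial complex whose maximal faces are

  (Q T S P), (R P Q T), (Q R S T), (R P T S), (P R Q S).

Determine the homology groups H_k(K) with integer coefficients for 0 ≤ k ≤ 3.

Take the total order P < Q < R < S < T on the vertex set. Then K (dimension 3) consists of the simplices:

  0-simplices (5): P, Q, R, S, T
  1-simplices (10): PQ, PR, PS, PT, QR, QS, QT, RS, RT, ST
  2-simplices (10): PQR, PQS, PQT, PRS, PRT, PST, QRS, QRT, QST, RST
  3-simplices (5): PQRS, PQRT, PQST, PRST, QRST

Hence C_0 ≅ Z^5, C_1 ≅ Z^10, C_2 ≅ Z^10, C_3 ≅ Z^5.

Boundary ∂_1: C_1 → C_0 sends each edge [p,q] (with p < q) to q − p. For instance
  ∂RS = S − R.
The resulting 5×10 matrix has rank 4, and its Smith normal form has invariant factors (1,1,1,1).

Boundary ∂_2: C_2 → C_1 acts by ∂[p,q,r] = [q,r] − [p,r] + [p,q]. For instance
  ∂QRS = RS − QS + QR,
  ∂QST = ST − QT + QS.
The 10×10 boundary matrix has rank 6 and Smith normal form diag(1,1,1,1,1,1).

The boundary map ∂_3: C_3 → C_2 sends each 3-simplex σ to the alternating sum Σ_i (−1)^i (σ with its i-th vertex removed). For instance
  ∂QRST = RST − QST + QRT − QRS,
  ∂PQRT = QRT − PRT + PQT − PQR.
The 10×5 boundary matrix has rank 4 and Smith normal form diag(1,1,1,1).

Reading off H_k = ker ∂_k / im ∂_{k+1}:

  H_0: rank C_0 − rank ∂_1 = 5 − 4 = 1, and the invariant factors of ∂_1 are all 1, so H_0 ≅ Z.
  H_1: rank ker ∂_1 − rank ∂_2 = (10 − 4) − 6 = 0, and the invariant factors of ∂_2 are all 1, so H_1 ≅ 0.
  H_2: rank ker ∂_2 − rank ∂_3 = (10 − 6) − 4 = 0, and the invariant factors of ∂_3 are all 1, so H_2 ≅ 0.
  H_3: rank ker ∂_3 − rank ∂_4 = (5 − 4) − 0 = 1, and there is no ∂_4, so H_3 ≅ Z.

(K is a triangulation of the 3-sphere S^3.)

H_0 = Z,  H_1 = 0,  H_2 = 0,  H_3 = Z.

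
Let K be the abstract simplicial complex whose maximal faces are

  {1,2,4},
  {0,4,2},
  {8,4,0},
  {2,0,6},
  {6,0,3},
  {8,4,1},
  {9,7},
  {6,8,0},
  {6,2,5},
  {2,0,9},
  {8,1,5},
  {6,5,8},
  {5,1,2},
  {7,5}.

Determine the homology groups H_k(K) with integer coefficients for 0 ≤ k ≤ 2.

Order the vertices as 0 < 1 < 2 < 3 < 4 < 5 < 6 < 7 < 8 < 9. Listing each simplex with vertices in this order, K has dimension 2 with simplices:

  0-simplices (10): [0], [1], [2], [3], [4], [5], [6], [7], [8], [9]
  1-simplices (21): [0,2], [0,3], [0,4], [0,6], [0,8], [0,9], [1,2], [1,4], [1,5], [1,8], [2,4], [2,5], [2,6], [2,9], [3,6], [4,8], [5,6], [5,7], [5,8], [6,8], [7,9]
  2-simplices (12): [0,2,4], [0,2,6], [0,2,9], [0,3,6], [0,4,8], [0,6,8], [1,2,4], [1,2,5], [1,4,8], [1,5,8], [2,5,6], [5,6,8]

giving chain groups C_0 ≅ Z^10, C_1 ≅ Z^21, C_2 ≅ Z^12.

Boundary ∂_1: C_1 → C_0 maps an edge to its endpoints' difference, ∂[p,q] = q − p. For instance
  ∂[2,9] = [9] − [2].
The 10×21 boundary matrix has rank 9 and Smith normal form diag(1,1,1,1,1,1,1,1,1).

Boundary ∂_2: C_2 → C_1 acts by ∂[p,q,r] = [q,r] − [p,r] + [p,q]. For instance
  ∂[1,2,5] = [2,5] − [1,5] + [1,2],
  ∂[0,4,8] = [4,8] − [0,8] + [0,4].
As a 21×12 matrix over Z this has rank 11, with invariant factors (1,1,1,1,1,1,1,1,1,1,1).

Now H_k = ker ∂_k / im ∂_{k+1}, so:

  H_0: rank C_0 − rank ∂_1 = 10 − 9 = 1, and the invariant factors of ∂_1 are all 1, so H_0 ≅ Z.
  H_1: rank ker ∂_1 − rank ∂_2 = (21 − 9) − 11 = 1, and the invariant factors of ∂_2 are all 1, so H_1 ≅ Z.
  H_2: rank ker ∂_2 − rank ∂_3 = (12 − 11) − 0 = 1, and there is no ∂_3, so H_2 ≅ Z.

H_0 = Z,  H_1 = Z,  H_2 = Z.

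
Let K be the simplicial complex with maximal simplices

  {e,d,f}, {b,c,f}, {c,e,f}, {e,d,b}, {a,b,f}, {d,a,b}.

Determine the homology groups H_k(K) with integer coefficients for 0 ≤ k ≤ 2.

Order the vertices as a < b < c < d < e < f. Listing each simplex with vertices in this order, K has dimension 2 with simplices:

  0-simplices (6): a, b, c, d, e, f
  1-simplices (12): ab, ad, af, bc, bd, be, bf, ce, cf, de, df, ef
  2-simplices (6): abd, abf, bcf, bde, cef, def

giving chain groups C_0 ≅ Z^6, C_1 ≅ Z^12, C_2 ≅ Z^6.

The boundary map ∂_1: C_1 → C_0 is given by ∂[p,q] = [q] − [p]. For instance
  ∂bc = c − b.
The resulting 6×12 matrix has rank 5, and its Smith normal form has invariant factors (1,1,1,1,1).

Boundary ∂_2: C_2 → C_1 maps a triangle to the signed sum of its edges. For instance
  ∂abd = bd − ad + ab,
  ∂bcf = cf − bf + bc.
The 12×6 boundary matrix has rank 6 and Smith normal form diag(1,1,1,1,1,1).

Reading off H_k = ker ∂_k / im ∂_{k+1}:

  H_0: rank C_0 − rank ∂_1 = 6 − 5 = 1, and the invariant factors of ∂_1 are all 1, so H_0 = Z.
  H_1: rank ker ∂_1 − rank ∂_2 = (12 − 5) − 6 = 1, and the invariant factors of ∂_2 are all 1, so H_1 = Z.
  H_2: rank ker ∂_2 − rank ∂_3 = (6 − 6) − 0 = 0, and there is no ∂_3, so H_2 = 0.

As a check, the Euler characteristic is 6 − 12 + 6 = 0, which agrees with 1 − 1 + 0 = 0.
(K is a triangulation of the cylinder S^1 x I.)

H_0 ≅ Z,  H_1 ≅ Z,  H_2 = 0.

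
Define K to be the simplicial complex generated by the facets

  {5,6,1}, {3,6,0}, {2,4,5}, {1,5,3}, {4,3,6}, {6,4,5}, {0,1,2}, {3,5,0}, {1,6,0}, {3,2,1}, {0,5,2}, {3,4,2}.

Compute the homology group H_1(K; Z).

H_1 ≅ Z/2Z.

Take the total order 0 < 1 < 2 < 3 < 4 < 5 < 6 on the vertex set. Then K (dimension 2) consists of the simplices:

  0-simplices (7): [0], [1], [2], [3], [4], [5], [6]
  1-simplices (18): [0,1], [0,2], [0,3], [0,5], [0,6], [1,2], [1,3], [1,5], [1,6], [2,3], [2,4], [2,5], [3,4], [3,5], [3,6], [4,5], [4,6], [5,6]
  2-simplices (12): [0,1,2], [0,1,6], [0,2,5], [0,3,5], [0,3,6], [1,2,3], [1,3,5], [1,5,6], [2,3,4], [2,4,5], [3,4,6], [4,5,6]

Hence C_0 ≅ Z^7, C_1 ≅ Z^18, C_2 ≅ Z^12.

Boundary ∂_1: C_1 → C_0 maps an edge to its endpoints' difference, ∂[p,q] = q − p.
As a 7×18 matrix over Z this has rank 6, with invariant factors (1,1,1,1,1,1).

The boundary map ∂_2: C_2 → C_1 maps a triangle to the signed sum of its edges. For instance
  ∂[3,4,6] = [4,6] − [3,6] + [3,4],
  ∂[0,1,2] = [1,2] − [0,2] + [0,1].
The 18×12 boundary matrix has rank 12 and Smith normal form diag(1,1,1,1,1,1,1,1,1,1,1,2).

Now H_k = ker ∂_k / im ∂_{k+1}, so:

  H_1: rank ker ∂_1 − rank ∂_2 = (18 − 6) − 12 = 0, and ∂_2 has invariant factor 2 > 1, so H_1 ≅ Z/2Z.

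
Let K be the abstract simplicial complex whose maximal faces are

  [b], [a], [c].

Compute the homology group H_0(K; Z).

H_0 ≅ Z^3.

Fix the vertex order a < b < c and write every simplex with vertices in increasing order. Then dim K = 0 and the simplices of K are:

  0-simplices (3): a, b, c

so the chain groups are C_0 ≅ Z^3.

Computing H_k = (kernel of ∂_k) / (image of ∂_{k+1}):

  H_0: rank C_0 − rank ∂_1 = 3 − 0 = 3, and there is no ∂_1, so H_0 ≅ Z^3.

(K is a triangulation of a set of 3 points.)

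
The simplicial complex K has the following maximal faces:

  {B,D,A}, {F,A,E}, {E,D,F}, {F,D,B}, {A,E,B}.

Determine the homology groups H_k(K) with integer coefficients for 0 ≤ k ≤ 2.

H_0 ≅ Z,  H_1 ≅ Z,  H_2 = 0.

Take the total order A < B < D < E < F on the vertex set. Then K (dimension 2) consists of the simplices:

  0-simplices (5): A, B, D, E, F
  1-simplices (10): AB, AD, AE, AF, BD, BE, BF, DE, DF, EF
  2-simplices (5): ABD, ABE, AEF, BDF, DEF

so the chain groups are C_0 ≅ Z^5, C_1 ≅ Z^10, C_2 ≅ Z^5.

The boundary map ∂_1: C_1 → C_0 is given by ∂[p,q] = [q] − [p]. For instance
  ∂BE = E − B.
This gives a 5×10 integer matrix of rank 4; reducing to Smith normal form yields diagonal entries (1,1,1,1).

The boundary map ∂_2: C_2 → C_1 maps a triangle to the signed sum of its edges. For instance
  ∂ABD = BD − AD + AB,
  ∂ABE = BE − AE + AB.
As a 10×5 matrix over Z this has rank 5, with invariant factors (1,1,1,1,1).

Reading off H_k = ker ∂_k / im ∂_{k+1}:

  H_0: rank C_0 − rank ∂_1 = 5 − 4 = 1, and the invariant factors of ∂_1 are all 1, so H_0 = Z.
  H_1: rank ker ∂_1 − rank ∂_2 = (10 − 4) − 5 = 1, and the invariant factors of ∂_2 are all 1, so H_1 = Z.
  H_2: rank ker ∂_2 − rank ∂_3 = (5 − 5) − 0 = 0, and there is no ∂_3, so H_2 = 0.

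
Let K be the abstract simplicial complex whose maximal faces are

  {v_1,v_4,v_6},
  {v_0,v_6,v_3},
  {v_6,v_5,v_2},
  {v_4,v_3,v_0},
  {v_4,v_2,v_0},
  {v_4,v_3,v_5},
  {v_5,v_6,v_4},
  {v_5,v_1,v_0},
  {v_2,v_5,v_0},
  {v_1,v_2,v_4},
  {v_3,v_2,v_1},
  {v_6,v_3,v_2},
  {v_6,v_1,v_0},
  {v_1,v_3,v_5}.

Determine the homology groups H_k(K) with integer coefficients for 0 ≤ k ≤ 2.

H_0 ≅ Z,  H_1 ≅ Z^2,  H_2 ≅ Z.

K has 7 vertices, 21 edges, 14 triangles.
rank ∂_0 = 0, rank ∂_1 = 6 ⇒ b_0 = 7 − 0 − 6 = 1; all invariant factors of ∂_1 are 1 so no torsion. So H_0 = Z.
rank ∂_1 = 6, rank ∂_2 = 13 ⇒ b_1 = 21 − 6 − 13 = 2; all invariant factors of ∂_2 are 1 so no torsion. So H_1 = Z^2.
rank ∂_2 = 13, rank ∂_3 = 0 ⇒ b_2 = 14 − 13 − 0 = 1. So H_2 = Z.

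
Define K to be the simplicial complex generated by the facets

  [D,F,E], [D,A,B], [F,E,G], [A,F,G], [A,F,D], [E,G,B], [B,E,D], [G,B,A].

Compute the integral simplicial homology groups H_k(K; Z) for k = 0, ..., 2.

H_0 ≅ Z,  H_1 = 0,  H_2 ≅ Z.

Take the total order A < B < D < E < F < G on the vertex set. Then K (dimension 2) consists of the simplices:

  0-simplices (6): A, B, D, E, F, G
  1-simplices (12): AB, AD, AF, AG, BD, BE, BG, DE, DF, EF, EG, FG
  2-simplices (8): ABD, ABG, ADF, AFG, BDE, BEG, DEF, EFG

giving chain groups C_0 ≅ Z^6, C_1 ≅ Z^12, C_2 ≅ Z^8.

Boundary ∂_1: C_1 → C_0 sends each edge [p,q] (with p < q) to q − p.
As a 6×12 matrix over Z this has rank 5, with invariant factors (1,1,1,1,1).

The boundary map ∂_2: C_2 → C_1 acts by ∂[p,q,r] = [q,r] − [p,r] + [p,q]. For instance
  ∂BEG = EG − BG + BE,
  ∂ABD = BD − AD + AB.
This gives a 12×8 integer matrix of rank 7; reducing to Smith normal form yields diagonal entries (1,1,1,1,1,1,1).

From H_k ≅ ker(∂_k) / im(∂_{k+1}) we obtain:

  H_0: rank C_0 − rank ∂_1 = 6 − 5 = 1, and the invariant factors of ∂_1 are all 1, so H_0 = Z.
  H_1: rank ker ∂_1 − rank ∂_2 = (12 − 5) − 7 = 0, and the invariant factors of ∂_2 are all 1, so H_1 = 0.
  H_2: rank ker ∂_2 − rank ∂_3 = (8 − 7) − 0 = 1, and there is no ∂_3, so H_2 = Z.

As a check, the Euler characteristic is 6 − 12 + 8 = 2, which agrees with 1 − 0 + 1 = 2.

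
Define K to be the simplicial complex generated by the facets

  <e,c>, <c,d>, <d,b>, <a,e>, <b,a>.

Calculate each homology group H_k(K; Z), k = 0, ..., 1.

Take the total order a < b < c < d < e on the vertex set. Then K (dimension 1) consists of the simplices:

  0-simplices (5): a, b, c, d, e
  1-simplices (5): ab, ae, bd, cd, ce

giving chain groups C_0 ≅ Z^5, C_1 ≅ Z^5.

The boundary map ∂_1: C_1 → C_0 sends each edge [p,q] (with p < q) to q − p.
This gives a 5×5 integer matrix of rank 4; reducing to Smith normal form yields diagonal entries (1,1,1,1).

Now H_k = ker ∂_k / im ∂_{k+1}, so:

  H_0: rank C_0 − rank ∂_1 = 5 − 4 = 1, and the invariant factors of ∂_1 are all 1, so H_0 ≅ Z.
  H_1: rank ker ∂_1 − rank ∂_2 = (5 − 4) − 0 = 1, and there is no ∂_2, so H_1 ≅ Z.

H_0 = Z,  H_1 = Z.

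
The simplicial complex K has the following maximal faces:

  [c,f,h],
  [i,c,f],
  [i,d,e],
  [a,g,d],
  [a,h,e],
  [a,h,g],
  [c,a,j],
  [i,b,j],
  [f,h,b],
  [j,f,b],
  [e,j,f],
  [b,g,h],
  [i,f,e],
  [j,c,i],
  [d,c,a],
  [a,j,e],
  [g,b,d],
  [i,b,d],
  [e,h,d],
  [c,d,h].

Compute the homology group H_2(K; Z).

H_2 = 0.

We work with the vertex ordering a < b < c < d < e < f < g < h < i < j. The simplices of K, each written with vertices in increasing order, are:

  0-simplices (10): a, b, c, d, e, f, g, h, i, j
  1-simplices (30): ac, ad, ae, ag, ah, aj, bd, bf, bg, bh, bi, bj, cd, cf, ch, ci, cj, de, dg, dh, di, ef, eh, ei, ej, fh, fi, fj, gh, ij
  2-simplices (20): acd, acj, adg, aeh, aej, agh, bdg, bdi, bfh, bfj, bgh, bij, cdh, cfh, cfi, cij, deh, dei, efi, efj

Hence C_0 ≅ Z^10, C_1 ≅ Z^30, C_2 ≅ Z^20.

The boundary map ∂_1: C_1 → C_0 sends each edge [p,q] (with p < q) to q − p.
As a 10×30 matrix over Z this has rank 9, with invariant factors (1,1,1,1,1,1,1,1,1).

The boundary map ∂_2: C_2 → C_1 maps a triangle to the signed sum of its edges. For instance
  ∂acj = cj − aj + ac,
  ∂bdi = di − bi + bd.
This gives a 30×20 integer matrix of rank 20; reducing to Smith normal form yields diagonal entries (1,1,1,1,1,1,1,1,1,1,1,1,1,1,1,1,1,1,1,2).

From H_k ≅ ker(∂_k) / im(∂_{k+1}) we obtain:

  H_2: rank ker ∂_2 − rank ∂_3 = (20 − 20) − 0 = 0, and there is no ∂_3, so H_2 = 0.

(K is a triangulation of the Klein bottle.)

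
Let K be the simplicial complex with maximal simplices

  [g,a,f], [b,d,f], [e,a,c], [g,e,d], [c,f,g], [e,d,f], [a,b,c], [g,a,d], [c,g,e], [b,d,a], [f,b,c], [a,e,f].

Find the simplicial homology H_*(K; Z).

Order the vertices as a < b < c < d < e < f < g. Listing each simplex with vertices in this order, K has dimension 2 with simplices:

  0-simplices (7): a, b, c, d, e, f, g
  1-simplices (18): ab, ac, ad, ae, af, ag, bc, bd, bf, ce, cf, cg, de, df, dg, ef, eg, fg
  2-simplices (12): abc, abd, ace, adg, aef, afg, bcf, bdf, ceg, cfg, def, deg

giving chain groups C_0 ≅ Z^7, C_1 ≅ Z^18, C_2 ≅ Z^12.

∂_1: C_1 → C_0 is given by ∂[p,q] = [q] − [p].
The 7×18 boundary matrix has rank 6 and Smith normal form diag(1,1,1,1,1,1).

The boundary map ∂_2: C_2 → C_1 maps a triangle to the signed sum of its edges. For instance
  ∂bdf = df − bf + bd,
  ∂afg = fg − ag + af.
This gives a 18×12 integer matrix of rank 12; reducing to Smith normal form yields diagonal entries (1,1,1,1,1,1,1,1,1,1,1,2).

Computing H_k = (kernel of ∂_k) / (image of ∂_{k+1}):

  H_0: rank C_0 − rank ∂_1 = 7 − 6 = 1, and the invariant factors of ∂_1 are all 1, so H_0 = Z.
  H_1: rank ker ∂_1 − rank ∂_2 = (18 − 6) − 12 = 0, and ∂_2 has invariant factor 2 > 1, so H_1 = Z_2.
  H_2: rank ker ∂_2 − rank ∂_3 = (12 − 12) − 0 = 0, and there is no ∂_3, so H_2 = 0.

As a check, the Euler characteristic is 7 − 18 + 12 = 1, which agrees with 1 − 0 + 0 = 1.

H_0 ≅ Z,  H_1 ≅ Z_2,  H_2 = 0.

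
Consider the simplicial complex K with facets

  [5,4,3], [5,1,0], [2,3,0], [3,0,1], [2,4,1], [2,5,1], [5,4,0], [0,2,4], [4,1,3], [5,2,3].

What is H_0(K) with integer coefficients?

H_0 ≅ Z.

Order the vertices as 0 < 1 < 2 < 3 < 4 < 5. Listing each simplex with vertices in this order, K has dimension 2 with simplices:

  0-simplices (6): [0], [1], [2], [3], [4], [5]
  1-simplices (15): [0,1], [0,2], [0,3], [0,4], [0,5], [1,2], [1,3], [1,4], [1,5], [2,3], [2,4], [2,5], [3,4], [3,5], [4,5]
  2-simplices (10): [0,1,3], [0,1,5], [0,2,3], [0,2,4], [0,4,5], [1,2,4], [1,2,5], [1,3,4], [2,3,5], [3,4,5]

giving chain groups C_0 ≅ Z^6, C_1 ≅ Z^15, C_2 ≅ Z^10.

The boundary map ∂_1: C_1 → C_0 sends each edge [p,q] (with p < q) to q − p. For instance
  ∂[0,2] = [2] − [0].
As a 6×15 matrix over Z this has rank 5, with invariant factors (1,1,1,1,1).

Boundary ∂_2: C_2 → C_1 sends each 2-simplex [p,q,r] to [q,r] − [p,r] + [p,q]. For instance
  ∂[1,3,4] = [3,4] − [1,4] + [1,3],
  ∂[0,4,5] = [4,5] − [0,5] + [0,4].
The resulting 15×10 matrix has rank 10, and its Smith normal form has invariant factors (1,1,1,1,1,1,1,1,1,2).

Reading off H_k = ker ∂_k / im ∂_{k+1}:

  H_0: rank C_0 − rank ∂_1 = 6 − 5 = 1, and the invariant factors of ∂_1 are all 1, so H_0 = Z.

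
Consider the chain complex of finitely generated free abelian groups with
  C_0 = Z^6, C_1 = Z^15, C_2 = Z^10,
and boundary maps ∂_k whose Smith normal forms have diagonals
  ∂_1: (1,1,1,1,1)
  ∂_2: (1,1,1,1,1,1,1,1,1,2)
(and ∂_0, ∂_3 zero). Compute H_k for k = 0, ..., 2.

H_0 ≅ Z,  H_1 ≅ Z/2,  H_2 = 0.

H_0: b_0 = 6 − 0 − 5 = 1; torsion from ∂_1 factors > 1: none. So H_0 ≅ Z.
H_1: b_1 = 15 − 5 − 10 = 0; torsion from ∂_2 factors > 1: [2]. So H_1 ≅ Z/2.
H_2: b_2 = 10 − 10 − 0 = 0; torsion from ∂_3 factors > 1: none. So H_2 ≅ 0.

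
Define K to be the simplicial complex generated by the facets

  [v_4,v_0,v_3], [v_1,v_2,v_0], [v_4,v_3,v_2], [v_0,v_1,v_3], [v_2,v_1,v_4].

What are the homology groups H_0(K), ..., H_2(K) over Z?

H_0 = Z,  H_1 = Z,  H_2 = 0.

Order the vertices as v_0 < v_1 < v_2 < v_3 < v_4. Listing each simplex with vertices in this order, K has dimension 2 with simplices:

  0-simplices (5): [v_0], [v_1], [v_2], [v_3], [v_4]
  1-simplices (10): [v_0,v_1], [v_0,v_2], [v_0,v_3], [v_0,v_4], [v_1,v_2], [v_1,v_3], [v_1,v_4], [v_2,v_3], [v_2,v_4], [v_3,v_4]
  2-simplices (5): [v_0,v_1,v_2], [v_0,v_1,v_3], [v_0,v_3,v_4], [v_1,v_2,v_4], [v_2,v_3,v_4]

giving chain groups C_0 ≅ Z^5, C_1 ≅ Z^10, C_2 ≅ Z^5.

The boundary map ∂_1: C_1 → C_0 sends each edge [p,q] (with p < q) to q − p. For instance
  ∂[v_1,v_3] = [v_3] − [v_1].
The resulting 5×10 matrix has rank 4, and its Smith normal form has invariant factors (1,1,1,1).

The boundary map ∂_2: C_2 → C_1 acts by ∂[p,q,r] = [q,r] − [p,r] + [p,q]. For instance
  ∂[v_0,v_1,v_3] = [v_1,v_3] − [v_0,v_3] + [v_0,v_1],
  ∂[v_0,v_3,v_4] = [v_3,v_4] − [v_0,v_4] + [v_0,v_3].
The 10×5 boundary matrix has rank 5 and Smith normal form diag(1,1,1,1,1).

Reading off H_k = ker ∂_k / im ∂_{k+1}:

  H_0: rank C_0 − rank ∂_1 = 5 − 4 = 1, and the invariant factors of ∂_1 are all 1, so H_0 ≅ Z.
  H_1: rank ker ∂_1 − rank ∂_2 = (10 − 4) − 5 = 1, and the invariant factors of ∂_2 are all 1, so H_1 ≅ Z.
  H_2: rank ker ∂_2 − rank ∂_3 = (5 − 5) − 0 = 0, and there is no ∂_3, so H_2 ≅ 0.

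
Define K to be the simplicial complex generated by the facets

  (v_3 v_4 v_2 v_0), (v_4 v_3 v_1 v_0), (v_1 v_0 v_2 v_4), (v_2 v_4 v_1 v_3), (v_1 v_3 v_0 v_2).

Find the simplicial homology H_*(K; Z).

H_0 ≅ Z,  H_1 = 0,  H_2 = 0,  H_3 ≅ Z.

We work with the vertex ordering v_0 < v_1 < v_2 < v_3 < v_4. The simplices of K, each written with vertices in increasing order, are:

  0-simplices (5): [v_0], [v_1], [v_2], [v_3], [v_4]
  1-simplices (10): [v_0,v_1], [v_0,v_2], [v_0,v_3], [v_0,v_4], [v_1,v_2], [v_1,v_3], [v_1,v_4], [v_2,v_3], [v_2,v_4], [v_3,v_4]
  2-simplices (10): [v_0,v_1,v_2], [v_0,v_1,v_3], [v_0,v_1,v_4], [v_0,v_2,v_3], [v_0,v_2,v_4], [v_0,v_3,v_4], [v_1,v_2,v_3], [v_1,v_2,v_4], [v_1,v_3,v_4], [v_2,v_3,v_4]
  3-simplices (5): [v_0,v_1,v_2,v_3], [v_0,v_1,v_2,v_4], [v_0,v_1,v_3,v_4], [v_0,v_2,v_3,v_4], [v_1,v_2,v_3,v_4]

so the chain groups are C_0 ≅ Z^5, C_1 ≅ Z^10, C_2 ≅ Z^10, C_3 ≅ Z^5.

∂_1: C_1 → C_0 maps an edge to its endpoints' difference, ∂[p,q] = q − p.
This gives a 5×10 integer matrix of rank 4; reducing to Smith normal form yields diagonal entries (1,1,1,1).

∂_2: C_2 → C_1 maps a triangle to the signed sum of its edges. For instance
  ∂[v_2,v_3,v_4] = [v_3,v_4] − [v_2,v_4] + [v_2,v_3],
  ∂[v_0,v_1,v_4] = [v_1,v_4] − [v_0,v_4] + [v_0,v_1].
As a 10×10 matrix over Z this has rank 6, with invariant factors (1,1,1,1,1,1).

∂_3: C_3 → C_2 sends each 3-simplex σ to the alternating sum Σ_i (−1)^i (σ with its i-th vertex removed). For instance
  ∂[v_0,v_2,v_3,v_4] = [v_2,v_3,v_4] − [v_0,v_3,v_4] + [v_0,v_2,v_4] − [v_0,v_2,v_3],
  ∂[v_0,v_1,v_2,v_3] = [v_1,v_2,v_3] − [v_0,v_2,v_3] + [v_0,v_1,v_3] − [v_0,v_1,v_2].
The 10×5 boundary matrix has rank 4 and Smith normal form diag(1,1,1,1).

Computing H_k = (kernel of ∂_k) / (image of ∂_{k+1}):

  H_0: rank C_0 − rank ∂_1 = 5 − 4 = 1, and the invariant factors of ∂_1 are all 1, so H_0 ≅ Z.
  H_1: rank ker ∂_1 − rank ∂_2 = (10 − 4) − 6 = 0, and the invariant factors of ∂_2 are all 1, so H_1 ≅ 0.
  H_2: rank ker ∂_2 − rank ∂_3 = (10 − 6) − 4 = 0, and the invariant factors of ∂_3 are all 1, so H_2 ≅ 0.
  H_3: rank ker ∂_3 − rank ∂_4 = (5 − 4) − 0 = 1, and there is no ∂_4, so H_3 ≅ Z.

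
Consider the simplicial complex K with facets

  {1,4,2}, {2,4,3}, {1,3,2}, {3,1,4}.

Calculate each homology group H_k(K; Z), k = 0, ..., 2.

H_0 = Z,  H_1 = 0,  H_2 = Z.

Fix the vertex order 1 < 2 < 3 < 4 and write every simplex with vertices in increasing order. Then dim K = 2 and the simplices of K are:

  0-simplices (4): [1], [2], [3], [4]
  1-simplices (6): [1,2], [1,3], [1,4], [2,3], [2,4], [3,4]
  2-simplices (4): [1,2,3], [1,2,4], [1,3,4], [2,3,4]

Hence C_0 ≅ Z^4, C_1 ≅ Z^6, C_2 ≅ Z^4.

Boundary ∂_1: C_1 → C_0 sends each edge [p,q] (with p < q) to q − p. For instance
  ∂[2,3] = [3] − [2].
As a 4×6 matrix over Z this has rank 3, with invariant factors (1,1,1).

Boundary ∂_2: C_2 → C_1 acts by ∂[p,q,r] = [q,r] − [p,r] + [p,q]. For instance
  ∂[1,3,4] = [3,4] − [1,4] + [1,3],
  ∂[1,2,4] = [2,4] − [1,4] + [1,2].
The resulting 6×4 matrix has rank 3, and its Smith normal form has invariant factors (1,1,1).

Now H_k = ker ∂_k / im ∂_{k+1}, so:

  H_0: rank C_0 − rank ∂_1 = 4 − 3 = 1, and the invariant factors of ∂_1 are all 1, so H_0 ≅ Z.
  H_1: rank ker ∂_1 − rank ∂_2 = (6 − 3) − 3 = 0, and the invariant factors of ∂_2 are all 1, so H_1 ≅ 0.
  H_2: rank ker ∂_2 − rank ∂_3 = (4 − 3) − 0 = 1, and there is no ∂_3, so H_2 ≅ Z.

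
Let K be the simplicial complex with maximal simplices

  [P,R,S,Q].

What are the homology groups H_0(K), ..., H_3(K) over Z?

H_0 = Z,  H_1 = 0,  H_2 = 0,  H_3 = 0.

Fix the vertex order P < Q < R < S and write every simplex with vertices in increasing order. Then dim K = 3 and the simplices of K are:

  0-simplices (4): P, Q, R, S
  1-simplices (6): PQ, PR, PS, QR, QS, RS
  2-simplices (4): PQR, PQS, PRS, QRS
  3-simplices (1): PQRS

so the chain groups are C_0 ≅ Z^4, C_1 ≅ Z^6, C_2 ≅ Z^4, C_3 ≅ Z^1.

Boundary ∂_1: C_1 → C_0 maps an edge to its endpoints' difference, ∂[p,q] = q − p. For instance
  ∂QS = S − Q.
This gives a 4×6 integer matrix of rank 3; reducing to Smith normal form yields diagonal entries (1,1,1).

∂_2: C_2 → C_1 acts by ∂[p,q,r] = [q,r] − [p,r] + [p,q]. For instance
  ∂QRS = RS − QS + QR,
  ∂PQS = QS − PS + PQ.
This gives a 6×4 integer matrix of rank 3; reducing to Smith normal form yields diagonal entries (1,1,1).

Boundary ∂_3: C_3 → C_2 sends each 3-simplex σ to the alternating sum Σ_i (−1)^i (σ with its i-th vertex removed). For instance
  ∂PQRS = QRS − PRS + PQS − PQR.
The 4×1 boundary matrix has rank 1 and Smith normal form diag(1).

Now H_k = ker ∂_k / im ∂_{k+1}, so:

  H_0: rank C_0 − rank ∂_1 = 4 − 3 = 1, and the invariant factors of ∂_1 are all 1, so H_0 ≅ Z.
  H_1: rank ker ∂_1 − rank ∂_2 = (6 − 3) − 3 = 0, and the invariant factors of ∂_2 are all 1, so H_1 ≅ 0.
  H_2: rank ker ∂_2 − rank ∂_3 = (4 − 3) − 1 = 0, and the invariant factors of ∂_3 are all 1, so H_2 ≅ 0.
  H_3: rank ker ∂_3 − rank ∂_4 = (1 − 1) − 0 = 0, and there is no ∂_4, so H_3 ≅ 0.

(K is a triangulation of the 3-simplex.)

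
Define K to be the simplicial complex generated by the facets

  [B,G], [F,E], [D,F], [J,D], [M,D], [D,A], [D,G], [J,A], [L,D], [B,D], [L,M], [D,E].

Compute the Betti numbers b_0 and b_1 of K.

b_0 = 1, b_1 = 4.

Fix the vertex order A < B < D < E < F < G < J < L < M and write every simplex with vertices in increasing order. Then dim K = 1 and the simplices of K are:

  0-simplices (9): A, B, D, E, F, G, J, L, M
  1-simplices (12): AD, AJ, BD, BG, DE, DF, DG, DJ, DL, DM, EF, LM

giving chain groups C_0 ≅ Z^9, C_1 ≅ Z^12.

Boundary ∂_1: C_1 → C_0 is given by ∂[p,q] = [q] − [p].
As a 9×12 matrix over Z this has rank 8, with invariant factors (1,1,1,1,1,1,1,1).

Now H_k = ker ∂_k / im ∂_{k+1}, so:

  H_0: rank C_0 − rank ∂_1 = 9 − 8 = 1, and the invariant factors of ∂_1 are all 1, so H_0 ≅ Z.
  H_1: rank ker ∂_1 − rank ∂_2 = (12 − 8) − 0 = 4, and there is no ∂_2, so H_1 ≅ Z^4.

As a check, the Euler characteristic is 9 − 12 = -3, which agrees with 1 − 4 = -3.

Hence the Betti numbers are b_0 = 1, b_1 = 4.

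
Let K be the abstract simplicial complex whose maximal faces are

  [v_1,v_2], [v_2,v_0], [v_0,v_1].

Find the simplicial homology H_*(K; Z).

H_0 ≅ Z,  H_1 ≅ Z.

Take the total order v_0 < v_1 < v_2 on the vertex set. Then K (dimension 1) consists of the simplices:

  0-simplices (3): [v_0], [v_1], [v_2]
  1-simplices (3): [v_0,v_1], [v_0,v_2], [v_1,v_2]

Hence C_0 ≅ Z^3, C_1 ≅ Z^3.

The boundary map ∂_1: C_1 → C_0 is given by ∂[p,q] = [q] − [p].
As a 3×3 matrix over Z this has rank 2, with invariant factors (1,1).

Reading off H_k = ker ∂_k / im ∂_{k+1}:

  H_0: rank C_0 − rank ∂_1 = 3 − 2 = 1, and the invariant factors of ∂_1 are all 1, so H_0 ≅ Z.
  H_1: rank ker ∂_1 − rank ∂_2 = (3 − 2) − 0 = 1, and there is no ∂_2, so H_1 ≅ Z.

(K is a triangulation of the circle S^1.)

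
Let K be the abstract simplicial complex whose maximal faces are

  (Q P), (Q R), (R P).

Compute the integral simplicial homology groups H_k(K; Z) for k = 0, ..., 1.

H_0 ≅ Z,  H_1 ≅ Z.

K has 3 vertices, 3 edges.
rank ∂_0 = 0, rank ∂_1 = 2 ⇒ b_0 = 3 − 0 − 2 = 1; all invariant factors of ∂_1 are 1 so no torsion. So H_0 = Z.
rank ∂_1 = 2, rank ∂_2 = 0 ⇒ b_1 = 3 − 2 − 0 = 1. So H_1 = Z.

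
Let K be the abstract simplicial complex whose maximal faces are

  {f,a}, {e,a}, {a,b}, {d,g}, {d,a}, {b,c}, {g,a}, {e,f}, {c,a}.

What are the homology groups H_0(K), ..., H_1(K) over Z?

H_0 = Z,  H_1 = Z^3.

K has 7 vertices, 9 edges.
rank ∂_0 = 0, rank ∂_1 = 6 ⇒ b_0 = 7 − 0 − 6 = 1; all invariant factors of ∂_1 are 1 so no torsion. So H_0 = Z.
rank ∂_1 = 6, rank ∂_2 = 0 ⇒ b_1 = 9 − 6 − 0 = 3. So H_1 = Z^3.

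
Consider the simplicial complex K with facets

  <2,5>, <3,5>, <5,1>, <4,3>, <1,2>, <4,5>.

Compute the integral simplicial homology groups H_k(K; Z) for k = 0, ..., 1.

Fix the vertex order 1 < 2 < 3 < 4 < 5 and write every simplex with vertices in increasing order. Then dim K = 1 and the simplices of K are:

  0-simplices (5): [1], [2], [3], [4], [5]
  1-simplices (6): [1,2], [1,5], [2,5], [3,4], [3,5], [4,5]

giving chain groups C_0 ≅ Z^5, C_1 ≅ Z^6.

The boundary map ∂_1: C_1 → C_0 sends each edge [p,q] (with p < q) to q − p. For instance
  ∂[4,5] = [5] − [4].
This gives a 5×6 integer matrix of rank 4; reducing to Smith normal form yields diagonal entries (1,1,1,1).

Reading off H_k = ker ∂_k / im ∂_{k+1}:

  H_0: rank C_0 − rank ∂_1 = 5 − 4 = 1, and the invariant factors of ∂_1 are all 1, so H_0 = Z.
  H_1: rank ker ∂_1 − rank ∂_2 = (6 − 4) − 0 = 2, and there is no ∂_2, so H_1 = Z^2.

As a check, the Euler characteristic is 5 − 6 = -1, which agrees with 1 − 2 = -1.

H_0 ≅ Z,  H_1 ≅ Z^2.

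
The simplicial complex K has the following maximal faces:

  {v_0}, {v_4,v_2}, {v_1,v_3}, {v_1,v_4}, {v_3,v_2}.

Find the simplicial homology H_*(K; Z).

H_0 ≅ Z^2,  H_1 ≅ Z.

Order the vertices as v_0 < v_1 < v_2 < v_3 < v_4. Listing each simplex with vertices in this order, K has dimension 1 with simplices:

  0-simplices (5): [v_0], [v_1], [v_2], [v_3], [v_4]
  1-simplices (4): [v_1,v_3], [v_1,v_4], [v_2,v_3], [v_2,v_4]

so the chain groups are C_0 ≅ Z^5, C_1 ≅ Z^4.

The boundary map ∂_1: C_1 → C_0 maps an edge to its endpoints' difference, ∂[p,q] = q − p.
This gives a 5×4 integer matrix of rank 3; reducing to Smith normal form yields diagonal entries (1,1,1).

Now H_k = ker ∂_k / im ∂_{k+1}, so:

  H_0: rank C_0 − rank ∂_1 = 5 − 3 = 2, and the invariant factors of ∂_1 are all 1, so H_0 ≅ Z^2.
  H_1: rank ker ∂_1 − rank ∂_2 = (4 − 3) − 0 = 1, and there is no ∂_2, so H_1 ≅ Z.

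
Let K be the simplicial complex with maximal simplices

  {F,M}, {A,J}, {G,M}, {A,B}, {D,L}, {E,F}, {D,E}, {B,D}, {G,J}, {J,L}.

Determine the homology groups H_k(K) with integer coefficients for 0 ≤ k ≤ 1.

H_0 = Z,  H_1 = Z^2.

Order the vertices as A < B < D < E < F < G < J < L < M. Listing each simplex with vertices in this order, K has dimension 1 with simplices:

  0-simplices (9): A, B, D, E, F, G, J, L, M
  1-simplices (10): AB, AJ, BD, DE, DL, EF, FM, GJ, GM, JL

Hence C_0 ≅ Z^9, C_1 ≅ Z^10.

Boundary ∂_1: C_1 → C_0 maps an edge to its endpoints' difference, ∂[p,q] = q − p. For instance
  ∂GM = M − G.
As a 9×10 matrix over Z this has rank 8, with invariant factors (1,1,1,1,1,1,1,1).

Now H_k = ker ∂_k / im ∂_{k+1}, so:

  H_0: rank C_0 − rank ∂_1 = 9 − 8 = 1, and the invariant factors of ∂_1 are all 1, so H_0 ≅ Z.
  H_1: rank ker ∂_1 − rank ∂_2 = (10 − 8) − 0 = 2, and there is no ∂_2, so H_1 ≅ Z^2.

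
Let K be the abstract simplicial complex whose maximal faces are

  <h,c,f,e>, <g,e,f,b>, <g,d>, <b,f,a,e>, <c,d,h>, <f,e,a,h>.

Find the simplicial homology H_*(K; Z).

We work with the vertex ordering a < b < c < d < e < f < g < h. The simplices of K, each written with vertices in increasing order, are:

  0-simplices (8): a, b, c, d, e, f, g, h
  1-simplices (18): ab, ae, af, ah, be, bf, bg, cd, ce, cf, ch, dg, dh, ef, eg, eh, fg, fh
  2-simplices (14): abe, abf, aef, aeh, afh, bef, beg, bfg, cdh, cef, ceh, cfh, efg, efh
  3-simplices (4): abef, aefh, befg, cefh

Hence C_0 ≅ Z^8, C_1 ≅ Z^18, C_2 ≅ Z^14, C_3 ≅ Z^4.

Boundary ∂_1: C_1 → C_0 is given by ∂[p,q] = [q] − [p]. For instance
  ∂bf = f − b.
As a 8×18 matrix over Z this has rank 7, with invariant factors (1,1,1,1,1,1,1).

∂_2: C_2 → C_1 maps a triangle to the signed sum of its edges. For instance
  ∂afh = fh − ah + af,
  ∂aef = ef − af + ae.
The resulting 18×14 matrix has rank 10, and its Smith normal form has invariant factors (1,1,1,1,1,1,1,1,1,1).

∂_3: C_3 → C_2 sends each 3-simplex σ to the alternating sum Σ_i (−1)^i (σ with its i-th vertex removed). For instance
  ∂abef = bef − aef + abf − abe,
  ∂befg = efg − bfg + beg − bef.
The 14×4 boundary matrix has rank 4 and Smith normal form diag(1,1,1,1).

Reading off H_k = ker ∂_k / im ∂_{k+1}:

  H_0: rank C_0 − rank ∂_1 = 8 − 7 = 1, and the invariant factors of ∂_1 are all 1, so H_0 = Z.
  H_1: rank ker ∂_1 − rank ∂_2 = (18 − 7) − 10 = 1, and the invariant factors of ∂_2 are all 1, so H_1 = Z.
  H_2: rank ker ∂_2 − rank ∂_3 = (14 − 10) − 4 = 0, and the invariant factors of ∂_3 are all 1, so H_2 = 0.
  H_3: rank ker ∂_3 − rank ∂_4 = (4 − 4) − 0 = 0, and there is no ∂_4, so H_3 = 0.

H_0 ≅ Z,  H_1 ≅ Z,  H_2 = 0,  H_3 = 0.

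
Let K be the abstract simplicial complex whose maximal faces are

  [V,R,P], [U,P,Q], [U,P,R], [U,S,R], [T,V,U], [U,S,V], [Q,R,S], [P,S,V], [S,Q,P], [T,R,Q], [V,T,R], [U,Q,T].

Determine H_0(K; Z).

H_0 ≅ Z.

Fix the vertex order P < Q < R < S < T < U < V and write every simplex with vertices in increasing order. Then dim K = 2 and the simplices of K are:

  0-simplices (7): P, Q, R, S, T, U, V
  1-simplices (18): PQ, PR, PS, PU, PV, QR, QS, QT, QU, RS, RT, RU, RV, SU, SV, TU, TV, UV
  2-simplices (12): PQS, PQU, PRU, PRV, PSV, QRS, QRT, QTU, RSU, RTV, SUV, TUV

giving chain groups C_0 ≅ Z^7, C_1 ≅ Z^18, C_2 ≅ Z^12.

Boundary ∂_1: C_1 → C_0 maps an edge to its endpoints' difference, ∂[p,q] = q − p. For instance
  ∂RS = S − R.
This gives a 7×18 integer matrix of rank 6; reducing to Smith normal form yields diagonal entries (1,1,1,1,1,1).

∂_2: C_2 → C_1 acts by ∂[p,q,r] = [q,r] − [p,r] + [p,q]. For instance
  ∂RTV = TV − RV + RT,
  ∂PQU = QU − PU + PQ.
The 18×12 boundary matrix has rank 12 and Smith normal form diag(1,1,1,1,1,1,1,1,1,1,1,2).

Computing H_k = (kernel of ∂_k) / (image of ∂_{k+1}):

  H_0: rank C_0 − rank ∂_1 = 7 − 6 = 1, and the invariant factors of ∂_1 are all 1, so H_0 ≅ Z.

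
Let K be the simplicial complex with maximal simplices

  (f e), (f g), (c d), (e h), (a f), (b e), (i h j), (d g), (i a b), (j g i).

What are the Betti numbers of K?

b_0 = 1, b_1 = 3, b_2 = 0.

Take the total order a < b < c < d < e < f < g < h < i < j on the vertex set. Then K (dimension 2) consists of the simplices:

  0-simplices (10): a, b, c, d, e, f, g, h, i, j
  1-simplices (15): ab, af, ai, be, bi, cd, dg, ef, eh, fg, gi, gj, hi, hj, ij
  2-simplices (3): abi, gij, hij

giving chain groups C_0 ≅ Z^10, C_1 ≅ Z^15, C_2 ≅ Z^3.

Boundary ∂_1: C_1 → C_0 maps an edge to its endpoints' difference, ∂[p,q] = q − p. For instance
  ∂hj = j − h.
This gives a 10×15 integer matrix of rank 9; reducing to Smith normal form yields diagonal entries (1,1,1,1,1,1,1,1,1).

∂_2: C_2 → C_1 acts by ∂[p,q,r] = [q,r] − [p,r] + [p,q]. For instance
  ∂hij = ij − hj + hi,
  ∂gij = ij − gj + gi.
The 15×3 boundary matrix has rank 3 and Smith normal form diag(1,1,1).

Computing H_k = (kernel of ∂_k) / (image of ∂_{k+1}):

  H_0: rank C_0 − rank ∂_1 = 10 − 9 = 1, and the invariant factors of ∂_1 are all 1, so H_0 = Z.
  H_1: rank ker ∂_1 − rank ∂_2 = (15 − 9) − 3 = 3, and the invariant factors of ∂_2 are all 1, so H_1 = Z^3.
  H_2: rank ker ∂_2 − rank ∂_3 = (3 − 3) − 0 = 0, and there is no ∂_3, so H_2 = 0.

As a check, the Euler characteristic is 10 − 15 + 3 = -2, which agrees with 1 − 3 + 0 = -2.

Hence the Betti numbers are b_0 = 1, b_1 = 3, b_2 = 0.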